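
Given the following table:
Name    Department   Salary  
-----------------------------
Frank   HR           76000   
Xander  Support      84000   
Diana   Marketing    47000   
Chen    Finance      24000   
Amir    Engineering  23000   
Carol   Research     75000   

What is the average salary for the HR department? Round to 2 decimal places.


HR department members:
  Frank: 76000
Sum = 76000
Count = 1
Average = 76000 / 1 = 76000.00

ANSWER: 76000.00


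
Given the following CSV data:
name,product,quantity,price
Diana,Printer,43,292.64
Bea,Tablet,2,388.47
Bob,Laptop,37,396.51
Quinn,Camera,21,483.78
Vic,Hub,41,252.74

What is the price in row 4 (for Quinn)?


Row 4: Quinn
Column 'price' = 483.78

ANSWER: 483.78


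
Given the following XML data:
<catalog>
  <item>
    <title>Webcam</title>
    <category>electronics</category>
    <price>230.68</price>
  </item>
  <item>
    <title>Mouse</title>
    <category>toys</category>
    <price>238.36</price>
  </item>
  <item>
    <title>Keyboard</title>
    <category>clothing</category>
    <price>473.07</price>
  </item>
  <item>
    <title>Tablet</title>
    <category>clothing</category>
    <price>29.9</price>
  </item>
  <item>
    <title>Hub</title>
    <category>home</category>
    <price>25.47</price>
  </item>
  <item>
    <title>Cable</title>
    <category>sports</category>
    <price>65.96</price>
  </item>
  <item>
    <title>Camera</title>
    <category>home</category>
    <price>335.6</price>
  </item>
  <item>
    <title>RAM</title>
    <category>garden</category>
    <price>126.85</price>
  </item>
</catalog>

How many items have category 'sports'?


Scanning <item> elements for <category>sports</category>:
  Item 6: Cable -> MATCH
Count: 1

ANSWER: 1


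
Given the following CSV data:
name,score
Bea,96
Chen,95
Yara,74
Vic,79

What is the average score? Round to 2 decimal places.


Scores: 96, 95, 74, 79
Sum = 344
Count = 4
Average = 344 / 4 = 86.00

ANSWER: 86.00


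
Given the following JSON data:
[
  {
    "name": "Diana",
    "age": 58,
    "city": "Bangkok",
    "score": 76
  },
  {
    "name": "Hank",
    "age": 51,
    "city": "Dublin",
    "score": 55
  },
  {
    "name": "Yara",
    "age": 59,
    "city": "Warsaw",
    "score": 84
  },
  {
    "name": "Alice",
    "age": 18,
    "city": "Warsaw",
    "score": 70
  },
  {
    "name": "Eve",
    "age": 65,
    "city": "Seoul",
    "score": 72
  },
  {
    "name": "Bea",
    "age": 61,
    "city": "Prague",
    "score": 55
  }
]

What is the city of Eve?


Looking up record where name = Eve
Record index: 4
Field 'city' = Seoul

ANSWER: Seoul


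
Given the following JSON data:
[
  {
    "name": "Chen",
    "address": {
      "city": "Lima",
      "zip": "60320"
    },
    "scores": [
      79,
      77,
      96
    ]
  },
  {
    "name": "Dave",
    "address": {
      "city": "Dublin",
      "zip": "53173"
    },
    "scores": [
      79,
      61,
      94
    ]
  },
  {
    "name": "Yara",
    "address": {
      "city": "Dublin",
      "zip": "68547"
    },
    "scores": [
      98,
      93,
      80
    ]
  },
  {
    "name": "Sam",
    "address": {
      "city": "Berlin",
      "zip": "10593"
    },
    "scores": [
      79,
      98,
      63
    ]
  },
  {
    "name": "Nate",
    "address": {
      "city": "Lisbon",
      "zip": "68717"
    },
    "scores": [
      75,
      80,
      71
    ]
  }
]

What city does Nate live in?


Path: records[4].address.city
Value: Lisbon

ANSWER: Lisbon


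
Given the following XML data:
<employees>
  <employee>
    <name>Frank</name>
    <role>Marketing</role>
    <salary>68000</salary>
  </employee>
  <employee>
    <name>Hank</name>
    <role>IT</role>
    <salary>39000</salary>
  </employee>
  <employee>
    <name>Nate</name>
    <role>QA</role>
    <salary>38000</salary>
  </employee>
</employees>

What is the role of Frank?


Searching for <employee> with <name>Frank</name>
Found at position 1
<role>Marketing</role>

ANSWER: Marketing


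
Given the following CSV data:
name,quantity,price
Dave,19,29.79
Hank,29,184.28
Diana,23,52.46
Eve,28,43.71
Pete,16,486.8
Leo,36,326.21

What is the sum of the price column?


Values in 'price' column:
  Row 1: 29.79
  Row 2: 184.28
  Row 3: 52.46
  Row 4: 43.71
  Row 5: 486.8
  Row 6: 326.21
Sum = 29.79 + 184.28 + 52.46 + 43.71 + 486.8 + 326.21 = 1123.25

ANSWER: 1123.25


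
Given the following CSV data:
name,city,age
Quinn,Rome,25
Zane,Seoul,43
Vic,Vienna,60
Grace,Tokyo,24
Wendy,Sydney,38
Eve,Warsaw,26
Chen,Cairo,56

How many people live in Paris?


Scanning city column for 'Paris':
Total matches: 0

ANSWER: 0


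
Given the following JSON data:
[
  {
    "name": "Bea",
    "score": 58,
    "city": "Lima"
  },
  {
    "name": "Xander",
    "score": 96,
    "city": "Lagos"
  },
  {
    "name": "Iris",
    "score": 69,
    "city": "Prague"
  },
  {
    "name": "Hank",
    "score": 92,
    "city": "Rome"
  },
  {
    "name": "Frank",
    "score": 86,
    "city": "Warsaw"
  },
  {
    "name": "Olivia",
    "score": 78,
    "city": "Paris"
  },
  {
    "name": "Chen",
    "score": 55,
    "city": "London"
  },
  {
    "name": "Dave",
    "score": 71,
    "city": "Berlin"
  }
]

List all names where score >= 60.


Filtering records where score >= 60:
  Bea (score=58) -> no
  Xander (score=96) -> YES
  Iris (score=69) -> YES
  Hank (score=92) -> YES
  Frank (score=86) -> YES
  Olivia (score=78) -> YES
  Chen (score=55) -> no
  Dave (score=71) -> YES


ANSWER: Xander, Iris, Hank, Frank, Olivia, Dave


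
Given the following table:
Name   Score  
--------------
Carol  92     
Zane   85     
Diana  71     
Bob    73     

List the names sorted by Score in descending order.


Sorting by Score (descending):
  Carol: 92
  Zane: 85
  Bob: 73
  Diana: 71


ANSWER: Carol, Zane, Bob, Diana


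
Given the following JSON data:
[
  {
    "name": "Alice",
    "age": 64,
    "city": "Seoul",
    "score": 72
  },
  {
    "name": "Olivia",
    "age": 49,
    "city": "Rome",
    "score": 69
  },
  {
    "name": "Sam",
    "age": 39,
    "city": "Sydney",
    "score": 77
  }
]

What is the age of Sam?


Looking up record where name = Sam
Record index: 2
Field 'age' = 39

ANSWER: 39


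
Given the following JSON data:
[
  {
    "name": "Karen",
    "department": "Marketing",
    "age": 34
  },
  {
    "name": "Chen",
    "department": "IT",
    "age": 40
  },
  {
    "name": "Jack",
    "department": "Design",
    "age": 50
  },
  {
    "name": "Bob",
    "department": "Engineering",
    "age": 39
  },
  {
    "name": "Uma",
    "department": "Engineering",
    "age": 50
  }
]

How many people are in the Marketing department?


Scanning records for department = Marketing
  Record 0: Karen
Count: 1

ANSWER: 1


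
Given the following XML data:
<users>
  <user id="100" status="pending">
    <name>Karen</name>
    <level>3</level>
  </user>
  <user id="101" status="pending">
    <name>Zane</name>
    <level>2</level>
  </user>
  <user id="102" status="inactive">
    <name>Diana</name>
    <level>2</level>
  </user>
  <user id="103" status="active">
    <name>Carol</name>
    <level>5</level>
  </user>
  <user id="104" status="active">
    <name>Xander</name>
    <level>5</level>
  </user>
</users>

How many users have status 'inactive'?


Counting users with status='inactive':
  Diana (id=102) -> MATCH
Count: 1

ANSWER: 1


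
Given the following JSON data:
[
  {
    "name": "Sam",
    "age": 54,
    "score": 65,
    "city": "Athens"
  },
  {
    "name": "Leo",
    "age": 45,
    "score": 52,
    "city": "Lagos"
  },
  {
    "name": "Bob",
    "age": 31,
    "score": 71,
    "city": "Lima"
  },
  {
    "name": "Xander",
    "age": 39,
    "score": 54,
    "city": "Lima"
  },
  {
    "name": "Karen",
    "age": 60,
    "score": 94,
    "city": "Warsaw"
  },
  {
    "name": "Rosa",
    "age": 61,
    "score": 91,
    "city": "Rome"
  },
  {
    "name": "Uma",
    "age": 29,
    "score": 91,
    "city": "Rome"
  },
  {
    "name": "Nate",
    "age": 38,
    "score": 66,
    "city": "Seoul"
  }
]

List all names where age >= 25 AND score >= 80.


Checking both conditions:
  Sam (age=54, score=65) -> no
  Leo (age=45, score=52) -> no
  Bob (age=31, score=71) -> no
  Xander (age=39, score=54) -> no
  Karen (age=60, score=94) -> YES
  Rosa (age=61, score=91) -> YES
  Uma (age=29, score=91) -> YES
  Nate (age=38, score=66) -> no


ANSWER: Karen, Rosa, Uma


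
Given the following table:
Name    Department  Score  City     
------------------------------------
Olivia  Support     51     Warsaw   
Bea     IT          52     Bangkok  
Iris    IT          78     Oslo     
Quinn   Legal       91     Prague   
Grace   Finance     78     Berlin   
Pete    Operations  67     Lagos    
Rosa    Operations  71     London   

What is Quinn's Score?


Row 4: Quinn
Score = 91

ANSWER: 91


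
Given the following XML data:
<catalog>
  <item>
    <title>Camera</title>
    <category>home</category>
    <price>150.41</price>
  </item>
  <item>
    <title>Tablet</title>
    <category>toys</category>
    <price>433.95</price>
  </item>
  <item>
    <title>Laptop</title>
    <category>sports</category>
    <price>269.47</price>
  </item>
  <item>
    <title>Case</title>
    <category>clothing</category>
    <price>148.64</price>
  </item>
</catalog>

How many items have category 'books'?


Scanning <item> elements for <category>books</category>:
Count: 0

ANSWER: 0


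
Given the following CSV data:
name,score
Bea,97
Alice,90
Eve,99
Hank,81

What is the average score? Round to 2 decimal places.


Scores: 97, 90, 99, 81
Sum = 367
Count = 4
Average = 367 / 4 = 91.75

ANSWER: 91.75


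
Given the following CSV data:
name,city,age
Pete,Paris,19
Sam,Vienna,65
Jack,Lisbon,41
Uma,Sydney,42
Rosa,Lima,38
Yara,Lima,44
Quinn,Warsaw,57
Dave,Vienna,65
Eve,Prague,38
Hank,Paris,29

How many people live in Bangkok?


Scanning city column for 'Bangkok':
Total matches: 0

ANSWER: 0


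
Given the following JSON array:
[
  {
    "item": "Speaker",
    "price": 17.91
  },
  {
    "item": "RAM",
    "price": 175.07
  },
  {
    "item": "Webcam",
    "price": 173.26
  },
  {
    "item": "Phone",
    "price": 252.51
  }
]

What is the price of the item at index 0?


Array index 0 -> Speaker
price = 17.91

ANSWER: 17.91


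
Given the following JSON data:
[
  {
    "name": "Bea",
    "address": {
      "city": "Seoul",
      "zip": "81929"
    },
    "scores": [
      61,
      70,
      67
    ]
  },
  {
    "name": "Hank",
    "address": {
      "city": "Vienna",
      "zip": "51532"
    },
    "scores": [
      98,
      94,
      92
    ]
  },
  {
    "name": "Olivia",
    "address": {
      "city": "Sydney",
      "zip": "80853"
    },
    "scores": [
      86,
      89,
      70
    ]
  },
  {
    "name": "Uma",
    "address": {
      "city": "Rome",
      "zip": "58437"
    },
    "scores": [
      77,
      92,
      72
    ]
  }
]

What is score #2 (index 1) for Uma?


Path: records[3].scores[1]
Value: 92

ANSWER: 92


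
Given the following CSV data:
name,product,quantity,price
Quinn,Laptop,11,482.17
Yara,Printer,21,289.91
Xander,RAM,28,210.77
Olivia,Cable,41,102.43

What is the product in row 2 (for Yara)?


Row 2: Yara
Column 'product' = Printer

ANSWER: Printer


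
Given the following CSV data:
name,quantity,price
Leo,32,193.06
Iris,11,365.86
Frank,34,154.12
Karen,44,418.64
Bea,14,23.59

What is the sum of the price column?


Values in 'price' column:
  Row 1: 193.06
  Row 2: 365.86
  Row 3: 154.12
  Row 4: 418.64
  Row 5: 23.59
Sum = 193.06 + 365.86 + 154.12 + 418.64 + 23.59 = 1155.27

ANSWER: 1155.27


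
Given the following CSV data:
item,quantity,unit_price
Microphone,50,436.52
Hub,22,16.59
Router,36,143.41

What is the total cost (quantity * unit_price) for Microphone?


Row: Microphone
quantity = 50
unit_price = 436.52
total = 50 * 436.52 = 21826.0

ANSWER: 21826.0


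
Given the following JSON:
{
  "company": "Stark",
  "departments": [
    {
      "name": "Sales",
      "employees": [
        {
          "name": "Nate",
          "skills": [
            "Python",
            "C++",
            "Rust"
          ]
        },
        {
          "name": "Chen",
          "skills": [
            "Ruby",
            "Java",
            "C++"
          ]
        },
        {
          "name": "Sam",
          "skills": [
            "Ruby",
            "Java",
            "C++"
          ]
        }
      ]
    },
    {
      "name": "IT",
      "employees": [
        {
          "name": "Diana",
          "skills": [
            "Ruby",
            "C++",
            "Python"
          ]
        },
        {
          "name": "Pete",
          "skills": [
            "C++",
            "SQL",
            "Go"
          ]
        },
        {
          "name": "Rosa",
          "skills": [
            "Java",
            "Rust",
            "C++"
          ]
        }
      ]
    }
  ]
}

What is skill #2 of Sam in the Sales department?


Path: departments[0].employees[2].skills[1]
Value: Java

ANSWER: Java


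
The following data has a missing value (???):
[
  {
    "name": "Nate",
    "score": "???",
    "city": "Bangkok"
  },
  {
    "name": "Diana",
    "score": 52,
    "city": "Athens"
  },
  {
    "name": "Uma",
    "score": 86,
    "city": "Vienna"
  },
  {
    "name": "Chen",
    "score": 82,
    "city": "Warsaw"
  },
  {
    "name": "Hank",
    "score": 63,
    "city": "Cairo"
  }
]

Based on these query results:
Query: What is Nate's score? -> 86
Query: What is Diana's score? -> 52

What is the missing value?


The missing value is Nate's score
From query: Nate's score = 86

ANSWER: 86


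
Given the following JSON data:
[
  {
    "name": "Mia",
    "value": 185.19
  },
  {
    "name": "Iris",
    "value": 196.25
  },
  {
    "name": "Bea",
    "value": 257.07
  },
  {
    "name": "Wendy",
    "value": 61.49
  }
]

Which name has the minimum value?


Comparing values:
  Mia: 185.19
  Iris: 196.25
  Bea: 257.07
  Wendy: 61.49
Minimum: Wendy (61.49)

ANSWER: Wendy


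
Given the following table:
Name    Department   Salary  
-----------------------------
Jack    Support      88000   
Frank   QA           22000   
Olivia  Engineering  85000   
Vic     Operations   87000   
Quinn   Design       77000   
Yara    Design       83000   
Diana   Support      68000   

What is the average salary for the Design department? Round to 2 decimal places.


Design department members:
  Quinn: 77000
  Yara: 83000
Sum = 160000
Count = 2
Average = 160000 / 2 = 80000.00

ANSWER: 80000.00


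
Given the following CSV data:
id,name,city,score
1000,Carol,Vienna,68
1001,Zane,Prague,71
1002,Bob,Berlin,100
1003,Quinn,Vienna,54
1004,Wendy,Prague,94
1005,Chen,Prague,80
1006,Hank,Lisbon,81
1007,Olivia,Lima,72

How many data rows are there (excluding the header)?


Counting rows (excluding header):
Header: id,name,city,score
Data rows: 8

ANSWER: 8


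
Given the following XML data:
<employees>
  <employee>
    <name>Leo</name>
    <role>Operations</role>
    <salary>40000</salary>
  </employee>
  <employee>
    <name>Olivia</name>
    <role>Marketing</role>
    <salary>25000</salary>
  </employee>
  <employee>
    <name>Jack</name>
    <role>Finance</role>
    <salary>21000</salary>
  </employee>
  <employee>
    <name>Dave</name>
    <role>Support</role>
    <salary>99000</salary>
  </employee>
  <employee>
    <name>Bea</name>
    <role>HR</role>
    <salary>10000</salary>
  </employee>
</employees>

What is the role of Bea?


Searching for <employee> with <name>Bea</name>
Found at position 5
<role>HR</role>

ANSWER: HR


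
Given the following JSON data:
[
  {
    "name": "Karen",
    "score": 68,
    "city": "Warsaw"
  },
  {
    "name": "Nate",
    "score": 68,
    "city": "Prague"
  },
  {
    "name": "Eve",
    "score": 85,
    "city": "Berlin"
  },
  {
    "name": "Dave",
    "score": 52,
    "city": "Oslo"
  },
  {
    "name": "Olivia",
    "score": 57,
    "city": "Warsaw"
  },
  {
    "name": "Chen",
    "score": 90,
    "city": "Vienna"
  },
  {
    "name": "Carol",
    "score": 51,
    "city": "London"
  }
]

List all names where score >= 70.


Filtering records where score >= 70:
  Karen (score=68) -> no
  Nate (score=68) -> no
  Eve (score=85) -> YES
  Dave (score=52) -> no
  Olivia (score=57) -> no
  Chen (score=90) -> YES
  Carol (score=51) -> no


ANSWER: Eve, Chen


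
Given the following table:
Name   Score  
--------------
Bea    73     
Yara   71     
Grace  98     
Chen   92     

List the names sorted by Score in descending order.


Sorting by Score (descending):
  Grace: 98
  Chen: 92
  Bea: 73
  Yara: 71


ANSWER: Grace, Chen, Bea, Yara


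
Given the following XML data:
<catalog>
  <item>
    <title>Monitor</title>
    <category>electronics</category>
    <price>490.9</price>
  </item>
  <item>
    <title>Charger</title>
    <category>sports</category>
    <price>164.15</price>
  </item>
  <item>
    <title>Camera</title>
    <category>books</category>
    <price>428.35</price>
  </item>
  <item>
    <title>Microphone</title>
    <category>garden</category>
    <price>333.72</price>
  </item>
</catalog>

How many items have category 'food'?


Scanning <item> elements for <category>food</category>:
Count: 0

ANSWER: 0


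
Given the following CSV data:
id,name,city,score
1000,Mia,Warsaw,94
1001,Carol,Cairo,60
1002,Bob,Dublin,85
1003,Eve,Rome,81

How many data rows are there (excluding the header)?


Counting rows (excluding header):
Header: id,name,city,score
Data rows: 4

ANSWER: 4


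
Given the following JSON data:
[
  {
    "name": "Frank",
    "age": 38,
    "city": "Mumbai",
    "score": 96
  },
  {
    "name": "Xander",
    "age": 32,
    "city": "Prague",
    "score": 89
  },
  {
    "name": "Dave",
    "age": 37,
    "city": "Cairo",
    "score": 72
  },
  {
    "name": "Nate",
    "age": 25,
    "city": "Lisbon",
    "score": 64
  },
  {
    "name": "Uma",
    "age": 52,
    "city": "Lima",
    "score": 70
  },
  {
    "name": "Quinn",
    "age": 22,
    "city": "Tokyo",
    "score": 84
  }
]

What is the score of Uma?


Looking up record where name = Uma
Record index: 4
Field 'score' = 70

ANSWER: 70


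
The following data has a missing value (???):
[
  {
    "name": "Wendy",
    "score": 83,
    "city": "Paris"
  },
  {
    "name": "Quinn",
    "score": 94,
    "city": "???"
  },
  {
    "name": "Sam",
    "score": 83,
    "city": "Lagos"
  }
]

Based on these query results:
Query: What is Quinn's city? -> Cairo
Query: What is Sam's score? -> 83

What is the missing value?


The missing value is Quinn's city
From query: Quinn's city = Cairo

ANSWER: Cairo


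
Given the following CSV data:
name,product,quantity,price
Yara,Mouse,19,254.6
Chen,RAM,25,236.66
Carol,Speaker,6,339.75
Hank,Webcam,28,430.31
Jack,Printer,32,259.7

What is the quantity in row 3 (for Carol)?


Row 3: Carol
Column 'quantity' = 6

ANSWER: 6


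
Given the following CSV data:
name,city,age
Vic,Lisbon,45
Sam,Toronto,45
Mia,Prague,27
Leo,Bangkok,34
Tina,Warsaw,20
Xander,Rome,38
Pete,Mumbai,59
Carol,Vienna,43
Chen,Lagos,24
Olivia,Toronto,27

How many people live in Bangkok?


Scanning city column for 'Bangkok':
  Row 4: Leo -> MATCH
Total matches: 1

ANSWER: 1


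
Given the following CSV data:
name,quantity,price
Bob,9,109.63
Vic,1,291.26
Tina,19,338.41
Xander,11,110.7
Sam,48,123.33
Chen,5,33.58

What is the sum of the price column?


Values in 'price' column:
  Row 1: 109.63
  Row 2: 291.26
  Row 3: 338.41
  Row 4: 110.7
  Row 5: 123.33
  Row 6: 33.58
Sum = 109.63 + 291.26 + 338.41 + 110.7 + 123.33 + 33.58 = 1006.91

ANSWER: 1006.91


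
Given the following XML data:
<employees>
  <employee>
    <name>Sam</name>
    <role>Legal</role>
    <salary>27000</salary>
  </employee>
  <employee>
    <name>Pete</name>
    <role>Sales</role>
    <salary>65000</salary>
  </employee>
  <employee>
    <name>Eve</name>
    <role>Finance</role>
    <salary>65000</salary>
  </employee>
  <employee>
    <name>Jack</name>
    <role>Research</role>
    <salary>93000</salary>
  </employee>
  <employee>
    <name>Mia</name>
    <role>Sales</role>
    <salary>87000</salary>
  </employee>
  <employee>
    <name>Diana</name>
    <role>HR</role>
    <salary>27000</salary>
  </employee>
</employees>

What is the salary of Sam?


Searching for <employee> with <name>Sam</name>
Found at position 1
<salary>27000</salary>

ANSWER: 27000


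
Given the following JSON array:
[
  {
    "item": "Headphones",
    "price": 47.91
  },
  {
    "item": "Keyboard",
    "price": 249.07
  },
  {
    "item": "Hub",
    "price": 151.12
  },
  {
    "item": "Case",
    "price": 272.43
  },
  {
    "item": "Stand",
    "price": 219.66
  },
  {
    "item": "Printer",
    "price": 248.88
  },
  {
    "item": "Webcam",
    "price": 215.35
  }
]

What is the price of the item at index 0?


Array index 0 -> Headphones
price = 47.91

ANSWER: 47.91


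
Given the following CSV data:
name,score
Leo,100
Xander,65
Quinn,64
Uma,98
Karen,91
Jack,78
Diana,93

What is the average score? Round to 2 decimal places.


Scores: 100, 65, 64, 98, 91, 78, 93
Sum = 589
Count = 7
Average = 589 / 7 = 84.14

ANSWER: 84.14


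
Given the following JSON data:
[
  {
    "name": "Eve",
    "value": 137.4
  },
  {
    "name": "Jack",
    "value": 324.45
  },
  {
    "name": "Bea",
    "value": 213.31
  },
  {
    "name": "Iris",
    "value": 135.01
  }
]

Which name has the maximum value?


Comparing values:
  Eve: 137.4
  Jack: 324.45
  Bea: 213.31
  Iris: 135.01
Maximum: Jack (324.45)

ANSWER: Jack


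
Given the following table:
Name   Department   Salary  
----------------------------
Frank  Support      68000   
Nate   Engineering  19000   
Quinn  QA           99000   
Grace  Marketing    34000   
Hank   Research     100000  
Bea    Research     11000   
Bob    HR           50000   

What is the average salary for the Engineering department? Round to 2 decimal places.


Engineering department members:
  Nate: 19000
Sum = 19000
Count = 1
Average = 19000 / 1 = 19000.00

ANSWER: 19000.00


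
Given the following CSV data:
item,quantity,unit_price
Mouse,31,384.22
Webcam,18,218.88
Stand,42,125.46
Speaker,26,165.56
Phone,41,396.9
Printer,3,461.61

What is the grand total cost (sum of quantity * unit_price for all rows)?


Computing row totals:
  Mouse: 31 * 384.22 = 11910.82
  Webcam: 18 * 218.88 = 3939.84
  Stand: 42 * 125.46 = 5269.32
  Speaker: 26 * 165.56 = 4304.56
  Phone: 41 * 396.9 = 16272.9
  Printer: 3 * 461.61 = 1384.83
Grand total = 11910.82 + 3939.84 + 5269.32 + 4304.56 + 16272.9 + 1384.83 = 43082.27

ANSWER: 43082.27


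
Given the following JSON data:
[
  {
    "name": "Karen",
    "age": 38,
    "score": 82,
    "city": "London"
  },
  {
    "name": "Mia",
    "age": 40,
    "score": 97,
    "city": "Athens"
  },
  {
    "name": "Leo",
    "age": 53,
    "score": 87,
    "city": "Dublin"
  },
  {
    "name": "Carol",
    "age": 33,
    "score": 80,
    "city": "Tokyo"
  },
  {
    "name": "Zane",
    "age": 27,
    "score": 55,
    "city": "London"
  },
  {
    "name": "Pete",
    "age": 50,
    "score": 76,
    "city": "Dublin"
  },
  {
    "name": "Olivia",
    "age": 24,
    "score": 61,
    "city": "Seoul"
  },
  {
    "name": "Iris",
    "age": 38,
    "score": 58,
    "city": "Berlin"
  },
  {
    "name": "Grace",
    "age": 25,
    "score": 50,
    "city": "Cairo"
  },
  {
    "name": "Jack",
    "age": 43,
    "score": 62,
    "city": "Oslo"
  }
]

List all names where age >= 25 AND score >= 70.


Checking both conditions:
  Karen (age=38, score=82) -> YES
  Mia (age=40, score=97) -> YES
  Leo (age=53, score=87) -> YES
  Carol (age=33, score=80) -> YES
  Zane (age=27, score=55) -> no
  Pete (age=50, score=76) -> YES
  Olivia (age=24, score=61) -> no
  Iris (age=38, score=58) -> no
  Grace (age=25, score=50) -> no
  Jack (age=43, score=62) -> no


ANSWER: Karen, Mia, Leo, Carol, Pete


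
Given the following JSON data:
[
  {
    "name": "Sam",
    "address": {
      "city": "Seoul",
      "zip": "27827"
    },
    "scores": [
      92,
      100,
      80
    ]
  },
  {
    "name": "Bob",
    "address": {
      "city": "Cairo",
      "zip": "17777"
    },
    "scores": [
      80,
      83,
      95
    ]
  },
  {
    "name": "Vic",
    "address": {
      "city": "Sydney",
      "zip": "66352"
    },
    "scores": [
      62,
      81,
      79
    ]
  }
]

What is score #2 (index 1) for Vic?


Path: records[2].scores[1]
Value: 81

ANSWER: 81


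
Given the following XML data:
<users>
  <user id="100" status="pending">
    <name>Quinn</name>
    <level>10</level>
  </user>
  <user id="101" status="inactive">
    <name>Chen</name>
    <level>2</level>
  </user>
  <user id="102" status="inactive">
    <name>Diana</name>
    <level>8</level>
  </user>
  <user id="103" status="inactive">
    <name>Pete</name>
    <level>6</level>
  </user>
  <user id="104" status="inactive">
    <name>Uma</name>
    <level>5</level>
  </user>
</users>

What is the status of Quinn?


Finding user with name = Quinn
user id="100" status="pending"

ANSWER: pending


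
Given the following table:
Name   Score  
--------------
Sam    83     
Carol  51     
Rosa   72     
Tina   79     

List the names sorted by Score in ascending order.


Sorting by Score (ascending):
  Carol: 51
  Rosa: 72
  Tina: 79
  Sam: 83


ANSWER: Carol, Rosa, Tina, Sam


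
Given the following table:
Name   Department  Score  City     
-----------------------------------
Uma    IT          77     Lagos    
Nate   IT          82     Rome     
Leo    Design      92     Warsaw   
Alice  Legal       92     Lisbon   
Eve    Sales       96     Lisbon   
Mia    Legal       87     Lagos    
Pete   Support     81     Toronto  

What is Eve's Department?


Row 5: Eve
Department = Sales

ANSWER: Sales


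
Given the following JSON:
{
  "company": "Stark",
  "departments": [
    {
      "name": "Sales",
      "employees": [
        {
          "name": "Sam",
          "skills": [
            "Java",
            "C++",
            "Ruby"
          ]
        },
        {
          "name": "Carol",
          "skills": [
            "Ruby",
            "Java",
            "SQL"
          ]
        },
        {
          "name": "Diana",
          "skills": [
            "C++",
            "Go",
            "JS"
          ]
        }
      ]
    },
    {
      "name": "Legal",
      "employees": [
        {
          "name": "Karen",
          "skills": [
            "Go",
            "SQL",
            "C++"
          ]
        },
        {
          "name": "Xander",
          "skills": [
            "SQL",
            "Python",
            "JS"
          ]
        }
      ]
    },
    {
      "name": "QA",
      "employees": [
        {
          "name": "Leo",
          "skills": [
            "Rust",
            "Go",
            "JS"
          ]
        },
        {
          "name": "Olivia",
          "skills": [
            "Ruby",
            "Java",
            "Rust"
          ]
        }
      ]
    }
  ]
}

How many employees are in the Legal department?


Path: departments[1].employees
Count: 2

ANSWER: 2


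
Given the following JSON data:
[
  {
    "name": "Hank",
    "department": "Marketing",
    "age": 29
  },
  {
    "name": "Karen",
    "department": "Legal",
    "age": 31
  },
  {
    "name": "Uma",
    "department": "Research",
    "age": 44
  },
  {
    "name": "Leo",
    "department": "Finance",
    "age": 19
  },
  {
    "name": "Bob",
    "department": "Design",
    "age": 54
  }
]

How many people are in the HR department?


Scanning records for department = HR
  No matches found
Count: 0

ANSWER: 0


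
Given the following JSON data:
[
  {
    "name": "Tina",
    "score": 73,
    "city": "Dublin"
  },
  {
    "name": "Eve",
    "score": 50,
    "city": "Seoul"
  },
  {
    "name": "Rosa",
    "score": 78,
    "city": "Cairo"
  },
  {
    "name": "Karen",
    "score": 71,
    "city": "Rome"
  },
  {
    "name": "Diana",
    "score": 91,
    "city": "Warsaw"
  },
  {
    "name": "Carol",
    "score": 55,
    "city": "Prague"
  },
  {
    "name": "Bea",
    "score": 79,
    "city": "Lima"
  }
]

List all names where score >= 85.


Filtering records where score >= 85:
  Tina (score=73) -> no
  Eve (score=50) -> no
  Rosa (score=78) -> no
  Karen (score=71) -> no
  Diana (score=91) -> YES
  Carol (score=55) -> no
  Bea (score=79) -> no


ANSWER: Diana


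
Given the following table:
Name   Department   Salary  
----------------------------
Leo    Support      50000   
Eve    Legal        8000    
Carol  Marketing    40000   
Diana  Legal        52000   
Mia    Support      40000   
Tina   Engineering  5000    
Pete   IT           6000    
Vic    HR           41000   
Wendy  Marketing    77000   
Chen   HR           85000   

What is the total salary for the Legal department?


Legal department members:
  Eve: 8000
  Diana: 52000
Total = 8000 + 52000 = 60000

ANSWER: 60000


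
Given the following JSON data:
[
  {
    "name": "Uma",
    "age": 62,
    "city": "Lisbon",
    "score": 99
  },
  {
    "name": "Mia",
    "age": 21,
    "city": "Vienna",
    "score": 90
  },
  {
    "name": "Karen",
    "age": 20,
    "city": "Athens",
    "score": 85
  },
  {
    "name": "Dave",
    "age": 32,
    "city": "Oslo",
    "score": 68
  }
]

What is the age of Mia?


Looking up record where name = Mia
Record index: 1
Field 'age' = 21

ANSWER: 21


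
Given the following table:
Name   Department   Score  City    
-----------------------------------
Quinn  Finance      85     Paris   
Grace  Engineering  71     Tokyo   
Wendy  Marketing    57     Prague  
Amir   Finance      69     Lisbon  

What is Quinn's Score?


Row 1: Quinn
Score = 85

ANSWER: 85


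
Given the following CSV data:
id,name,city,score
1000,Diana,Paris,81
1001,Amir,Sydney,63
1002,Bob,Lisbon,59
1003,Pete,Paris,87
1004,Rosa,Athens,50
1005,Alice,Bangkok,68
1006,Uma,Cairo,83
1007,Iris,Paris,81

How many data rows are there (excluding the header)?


Counting rows (excluding header):
Header: id,name,city,score
Data rows: 8

ANSWER: 8


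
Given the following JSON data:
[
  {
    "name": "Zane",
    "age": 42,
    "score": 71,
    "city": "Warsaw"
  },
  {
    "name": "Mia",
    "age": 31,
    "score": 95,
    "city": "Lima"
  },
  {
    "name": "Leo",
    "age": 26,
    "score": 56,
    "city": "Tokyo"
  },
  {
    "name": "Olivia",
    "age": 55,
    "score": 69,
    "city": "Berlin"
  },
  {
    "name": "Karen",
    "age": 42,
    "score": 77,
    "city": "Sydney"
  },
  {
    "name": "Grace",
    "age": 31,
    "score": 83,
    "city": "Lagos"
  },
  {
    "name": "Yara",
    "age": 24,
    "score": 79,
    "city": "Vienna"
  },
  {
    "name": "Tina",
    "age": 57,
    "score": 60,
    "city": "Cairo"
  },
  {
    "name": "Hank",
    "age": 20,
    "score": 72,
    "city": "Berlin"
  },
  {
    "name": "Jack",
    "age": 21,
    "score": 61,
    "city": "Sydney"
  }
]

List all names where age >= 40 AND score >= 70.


Checking both conditions:
  Zane (age=42, score=71) -> YES
  Mia (age=31, score=95) -> no
  Leo (age=26, score=56) -> no
  Olivia (age=55, score=69) -> no
  Karen (age=42, score=77) -> YES
  Grace (age=31, score=83) -> no
  Yara (age=24, score=79) -> no
  Tina (age=57, score=60) -> no
  Hank (age=20, score=72) -> no
  Jack (age=21, score=61) -> no


ANSWER: Zane, Karen


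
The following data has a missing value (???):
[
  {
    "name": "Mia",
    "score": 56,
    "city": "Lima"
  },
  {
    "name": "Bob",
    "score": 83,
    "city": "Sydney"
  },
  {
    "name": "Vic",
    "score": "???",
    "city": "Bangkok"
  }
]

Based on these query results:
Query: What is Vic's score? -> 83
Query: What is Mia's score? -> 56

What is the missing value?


The missing value is Vic's score
From query: Vic's score = 83

ANSWER: 83


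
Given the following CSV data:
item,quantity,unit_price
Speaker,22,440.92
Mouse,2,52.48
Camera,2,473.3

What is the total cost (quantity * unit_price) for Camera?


Row: Camera
quantity = 2
unit_price = 473.3
total = 2 * 473.3 = 946.6

ANSWER: 946.6


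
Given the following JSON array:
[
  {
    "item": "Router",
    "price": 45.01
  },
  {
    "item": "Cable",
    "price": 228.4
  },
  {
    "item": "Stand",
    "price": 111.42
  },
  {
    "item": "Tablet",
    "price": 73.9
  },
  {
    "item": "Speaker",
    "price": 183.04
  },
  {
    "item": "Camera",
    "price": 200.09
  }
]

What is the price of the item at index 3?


Array index 3 -> Tablet
price = 73.9

ANSWER: 73.9


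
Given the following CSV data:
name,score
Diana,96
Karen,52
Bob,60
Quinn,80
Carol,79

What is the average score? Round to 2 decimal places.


Scores: 96, 52, 60, 80, 79
Sum = 367
Count = 5
Average = 367 / 5 = 73.40

ANSWER: 73.40


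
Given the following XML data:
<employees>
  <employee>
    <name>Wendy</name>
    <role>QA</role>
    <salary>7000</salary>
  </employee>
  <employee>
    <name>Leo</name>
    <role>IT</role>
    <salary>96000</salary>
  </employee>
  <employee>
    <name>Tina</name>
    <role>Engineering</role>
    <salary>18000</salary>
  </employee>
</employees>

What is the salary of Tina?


Searching for <employee> with <name>Tina</name>
Found at position 3
<salary>18000</salary>

ANSWER: 18000


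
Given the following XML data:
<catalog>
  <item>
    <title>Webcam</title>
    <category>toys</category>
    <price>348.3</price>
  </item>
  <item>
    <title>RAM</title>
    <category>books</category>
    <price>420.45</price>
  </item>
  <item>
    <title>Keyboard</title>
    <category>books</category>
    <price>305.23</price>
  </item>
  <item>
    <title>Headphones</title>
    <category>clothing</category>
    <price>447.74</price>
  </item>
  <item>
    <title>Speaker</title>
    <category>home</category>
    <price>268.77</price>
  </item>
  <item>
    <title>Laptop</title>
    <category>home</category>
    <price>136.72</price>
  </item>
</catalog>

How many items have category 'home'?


Scanning <item> elements for <category>home</category>:
  Item 5: Speaker -> MATCH
  Item 6: Laptop -> MATCH
Count: 2

ANSWER: 2


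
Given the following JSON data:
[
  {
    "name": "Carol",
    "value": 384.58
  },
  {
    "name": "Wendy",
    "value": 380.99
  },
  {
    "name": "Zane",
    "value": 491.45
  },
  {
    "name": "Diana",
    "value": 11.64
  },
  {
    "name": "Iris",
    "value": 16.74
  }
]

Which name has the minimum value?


Comparing values:
  Carol: 384.58
  Wendy: 380.99
  Zane: 491.45
  Diana: 11.64
  Iris: 16.74
Minimum: Diana (11.64)

ANSWER: Diana


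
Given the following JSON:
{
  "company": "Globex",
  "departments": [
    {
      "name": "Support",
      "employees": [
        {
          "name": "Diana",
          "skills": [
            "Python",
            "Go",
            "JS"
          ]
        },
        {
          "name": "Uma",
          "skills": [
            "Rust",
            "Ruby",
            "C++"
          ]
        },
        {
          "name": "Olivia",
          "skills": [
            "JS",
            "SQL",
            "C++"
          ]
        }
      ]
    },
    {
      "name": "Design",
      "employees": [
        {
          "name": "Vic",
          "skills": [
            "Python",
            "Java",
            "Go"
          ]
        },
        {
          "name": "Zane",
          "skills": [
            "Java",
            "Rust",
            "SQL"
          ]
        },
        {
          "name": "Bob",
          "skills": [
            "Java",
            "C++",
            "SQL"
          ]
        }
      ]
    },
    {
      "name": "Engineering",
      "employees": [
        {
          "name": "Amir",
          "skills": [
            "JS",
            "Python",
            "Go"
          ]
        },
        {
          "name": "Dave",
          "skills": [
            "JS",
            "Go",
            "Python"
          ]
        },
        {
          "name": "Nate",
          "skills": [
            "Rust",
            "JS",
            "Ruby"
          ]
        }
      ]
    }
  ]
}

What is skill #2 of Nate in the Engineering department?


Path: departments[2].employees[2].skills[1]
Value: JS

ANSWER: JS


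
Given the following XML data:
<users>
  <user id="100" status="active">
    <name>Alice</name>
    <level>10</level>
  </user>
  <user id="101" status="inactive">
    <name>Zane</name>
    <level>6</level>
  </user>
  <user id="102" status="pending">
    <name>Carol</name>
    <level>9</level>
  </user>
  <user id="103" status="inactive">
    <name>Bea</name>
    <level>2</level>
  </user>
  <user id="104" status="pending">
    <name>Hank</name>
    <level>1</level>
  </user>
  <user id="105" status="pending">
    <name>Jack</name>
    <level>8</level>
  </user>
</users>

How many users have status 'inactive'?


Counting users with status='inactive':
  Zane (id=101) -> MATCH
  Bea (id=103) -> MATCH
Count: 2

ANSWER: 2


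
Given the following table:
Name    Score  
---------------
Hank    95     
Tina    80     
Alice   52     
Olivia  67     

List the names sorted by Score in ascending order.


Sorting by Score (ascending):
  Alice: 52
  Olivia: 67
  Tina: 80
  Hank: 95


ANSWER: Alice, Olivia, Tina, Hank


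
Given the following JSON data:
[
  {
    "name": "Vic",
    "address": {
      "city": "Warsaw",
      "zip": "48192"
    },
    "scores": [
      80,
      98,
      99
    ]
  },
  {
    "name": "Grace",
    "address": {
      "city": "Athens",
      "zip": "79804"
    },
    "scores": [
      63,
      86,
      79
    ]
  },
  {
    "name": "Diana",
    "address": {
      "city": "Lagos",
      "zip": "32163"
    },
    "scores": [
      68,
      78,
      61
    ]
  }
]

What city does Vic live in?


Path: records[0].address.city
Value: Warsaw

ANSWER: Warsaw


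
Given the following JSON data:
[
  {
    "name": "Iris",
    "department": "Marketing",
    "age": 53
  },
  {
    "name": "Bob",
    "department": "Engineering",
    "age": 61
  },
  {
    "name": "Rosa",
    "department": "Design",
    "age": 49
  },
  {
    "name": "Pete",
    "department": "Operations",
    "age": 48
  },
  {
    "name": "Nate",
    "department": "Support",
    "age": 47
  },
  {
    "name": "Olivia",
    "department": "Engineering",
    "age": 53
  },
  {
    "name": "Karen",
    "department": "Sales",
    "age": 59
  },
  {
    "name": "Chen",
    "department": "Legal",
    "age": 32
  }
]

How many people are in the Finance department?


Scanning records for department = Finance
  No matches found
Count: 0

ANSWER: 0


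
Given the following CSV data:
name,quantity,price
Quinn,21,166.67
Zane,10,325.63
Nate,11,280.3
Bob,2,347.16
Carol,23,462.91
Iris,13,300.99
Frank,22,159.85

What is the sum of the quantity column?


Values in 'quantity' column:
  Row 1: 21
  Row 2: 10
  Row 3: 11
  Row 4: 2
  Row 5: 23
  Row 6: 13
  Row 7: 22
Sum = 21 + 10 + 11 + 2 + 23 + 13 + 22 = 102

ANSWER: 102


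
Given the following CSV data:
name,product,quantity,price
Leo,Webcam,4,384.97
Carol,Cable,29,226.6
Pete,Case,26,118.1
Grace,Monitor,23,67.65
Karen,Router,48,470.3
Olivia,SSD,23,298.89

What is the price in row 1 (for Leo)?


Row 1: Leo
Column 'price' = 384.97

ANSWER: 384.97


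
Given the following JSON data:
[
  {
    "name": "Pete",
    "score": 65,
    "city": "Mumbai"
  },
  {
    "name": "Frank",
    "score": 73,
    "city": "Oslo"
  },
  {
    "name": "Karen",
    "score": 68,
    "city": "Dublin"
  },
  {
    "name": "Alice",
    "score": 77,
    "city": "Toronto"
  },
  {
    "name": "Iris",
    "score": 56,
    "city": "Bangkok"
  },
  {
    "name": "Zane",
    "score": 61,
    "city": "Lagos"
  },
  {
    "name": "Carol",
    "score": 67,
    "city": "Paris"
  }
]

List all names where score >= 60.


Filtering records where score >= 60:
  Pete (score=65) -> YES
  Frank (score=73) -> YES
  Karen (score=68) -> YES
  Alice (score=77) -> YES
  Iris (score=56) -> no
  Zane (score=61) -> YES
  Carol (score=67) -> YES


ANSWER: Pete, Frank, Karen, Alice, Zane, Carol


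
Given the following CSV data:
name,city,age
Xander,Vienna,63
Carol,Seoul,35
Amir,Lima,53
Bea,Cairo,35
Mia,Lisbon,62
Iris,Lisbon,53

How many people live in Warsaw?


Scanning city column for 'Warsaw':
Total matches: 0

ANSWER: 0
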